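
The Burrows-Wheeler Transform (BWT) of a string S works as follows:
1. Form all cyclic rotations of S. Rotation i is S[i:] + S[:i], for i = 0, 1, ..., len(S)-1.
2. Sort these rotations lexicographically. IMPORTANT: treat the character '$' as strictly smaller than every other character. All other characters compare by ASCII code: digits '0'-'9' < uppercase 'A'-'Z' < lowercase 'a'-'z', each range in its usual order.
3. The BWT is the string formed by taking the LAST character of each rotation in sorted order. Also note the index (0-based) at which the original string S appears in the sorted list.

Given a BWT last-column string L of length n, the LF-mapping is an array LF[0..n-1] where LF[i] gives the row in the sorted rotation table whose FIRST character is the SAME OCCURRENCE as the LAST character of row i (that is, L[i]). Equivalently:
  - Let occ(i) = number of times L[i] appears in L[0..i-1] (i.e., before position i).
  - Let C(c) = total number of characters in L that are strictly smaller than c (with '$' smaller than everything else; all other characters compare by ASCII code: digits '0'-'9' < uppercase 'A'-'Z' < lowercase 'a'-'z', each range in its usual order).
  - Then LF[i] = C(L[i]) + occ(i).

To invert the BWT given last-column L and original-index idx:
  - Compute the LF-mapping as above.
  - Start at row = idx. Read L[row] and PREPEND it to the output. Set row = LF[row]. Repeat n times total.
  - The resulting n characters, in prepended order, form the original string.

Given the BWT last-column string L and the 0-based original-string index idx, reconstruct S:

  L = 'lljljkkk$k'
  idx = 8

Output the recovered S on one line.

Answer: ljjkklkkl$

Derivation:
LF mapping: 7 8 1 9 2 3 4 5 0 6
Walk LF starting at row 8, prepending L[row]:
  step 1: row=8, L[8]='$', prepend. Next row=LF[8]=0
  step 2: row=0, L[0]='l', prepend. Next row=LF[0]=7
  step 3: row=7, L[7]='k', prepend. Next row=LF[7]=5
  step 4: row=5, L[5]='k', prepend. Next row=LF[5]=3
  step 5: row=3, L[3]='l', prepend. Next row=LF[3]=9
  step 6: row=9, L[9]='k', prepend. Next row=LF[9]=6
  step 7: row=6, L[6]='k', prepend. Next row=LF[6]=4
  step 8: row=4, L[4]='j', prepend. Next row=LF[4]=2
  step 9: row=2, L[2]='j', prepend. Next row=LF[2]=1
  step 10: row=1, L[1]='l', prepend. Next row=LF[1]=8
Reversed output: ljjkklkkl$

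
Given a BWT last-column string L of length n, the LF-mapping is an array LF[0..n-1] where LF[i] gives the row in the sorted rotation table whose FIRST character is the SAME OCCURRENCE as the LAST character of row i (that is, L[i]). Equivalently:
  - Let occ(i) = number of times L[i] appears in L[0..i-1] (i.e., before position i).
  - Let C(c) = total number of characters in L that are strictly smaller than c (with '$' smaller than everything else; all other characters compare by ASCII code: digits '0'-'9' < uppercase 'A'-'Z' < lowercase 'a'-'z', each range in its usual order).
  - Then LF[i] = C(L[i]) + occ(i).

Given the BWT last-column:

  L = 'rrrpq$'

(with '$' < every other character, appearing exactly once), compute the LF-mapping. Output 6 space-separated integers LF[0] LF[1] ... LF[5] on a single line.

Char counts: '$':1, 'p':1, 'q':1, 'r':3
C (first-col start): C('$')=0, C('p')=1, C('q')=2, C('r')=3
L[0]='r': occ=0, LF[0]=C('r')+0=3+0=3
L[1]='r': occ=1, LF[1]=C('r')+1=3+1=4
L[2]='r': occ=2, LF[2]=C('r')+2=3+2=5
L[3]='p': occ=0, LF[3]=C('p')+0=1+0=1
L[4]='q': occ=0, LF[4]=C('q')+0=2+0=2
L[5]='$': occ=0, LF[5]=C('$')+0=0+0=0

Answer: 3 4 5 1 2 0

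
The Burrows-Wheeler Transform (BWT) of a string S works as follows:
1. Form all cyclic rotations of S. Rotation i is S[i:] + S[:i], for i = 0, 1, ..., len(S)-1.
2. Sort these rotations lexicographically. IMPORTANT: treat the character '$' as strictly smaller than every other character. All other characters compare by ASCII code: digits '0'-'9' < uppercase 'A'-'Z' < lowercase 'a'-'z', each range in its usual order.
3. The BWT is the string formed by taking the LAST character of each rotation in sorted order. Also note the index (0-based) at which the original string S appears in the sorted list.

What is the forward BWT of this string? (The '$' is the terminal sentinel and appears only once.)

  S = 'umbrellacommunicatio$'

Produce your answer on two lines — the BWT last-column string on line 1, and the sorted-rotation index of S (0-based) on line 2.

All 21 rotations (rotation i = S[i:]+S[:i]):
  rot[0] = umbrellacommunicatio$
  rot[1] = mbrellacommunicatio$u
  rot[2] = brellacommunicatio$um
  rot[3] = rellacommunicatio$umb
  rot[4] = ellacommunicatio$umbr
  rot[5] = llacommunicatio$umbre
  rot[6] = lacommunicatio$umbrel
  rot[7] = acommunicatio$umbrell
  rot[8] = communicatio$umbrella
  rot[9] = ommunicatio$umbrellac
  rot[10] = mmunicatio$umbrellaco
  rot[11] = municatio$umbrellacom
  rot[12] = unicatio$umbrellacomm
  rot[13] = nicatio$umbrellacommu
  rot[14] = icatio$umbrellacommun
  rot[15] = catio$umbrellacommuni
  rot[16] = atio$umbrellacommunic
  rot[17] = tio$umbrellacommunica
  rot[18] = io$umbrellacommunicat
  rot[19] = o$umbrellacommunicati
  rot[20] = $umbrellacommunicatio
Sorted (with $ < everything):
  sorted[0] = $umbrellacommunicatio  (last char: 'o')
  sorted[1] = acommunicatio$umbrell  (last char: 'l')
  sorted[2] = atio$umbrellacommunic  (last char: 'c')
  sorted[3] = brellacommunicatio$um  (last char: 'm')
  sorted[4] = catio$umbrellacommuni  (last char: 'i')
  sorted[5] = communicatio$umbrella  (last char: 'a')
  sorted[6] = ellacommunicatio$umbr  (last char: 'r')
  sorted[7] = icatio$umbrellacommun  (last char: 'n')
  sorted[8] = io$umbrellacommunicat  (last char: 't')
  sorted[9] = lacommunicatio$umbrel  (last char: 'l')
  sorted[10] = llacommunicatio$umbre  (last char: 'e')
  sorted[11] = mbrellacommunicatio$u  (last char: 'u')
  sorted[12] = mmunicatio$umbrellaco  (last char: 'o')
  sorted[13] = municatio$umbrellacom  (last char: 'm')
  sorted[14] = nicatio$umbrellacommu  (last char: 'u')
  sorted[15] = o$umbrellacommunicati  (last char: 'i')
  sorted[16] = ommunicatio$umbrellac  (last char: 'c')
  sorted[17] = rellacommunicatio$umb  (last char: 'b')
  sorted[18] = tio$umbrellacommunica  (last char: 'a')
  sorted[19] = umbrellacommunicatio$  (last char: '$')
  sorted[20] = unicatio$umbrellacomm  (last char: 'm')
Last column: olcmiarntleuomuicba$m
Original string S is at sorted index 19

Answer: olcmiarntleuomuicba$m
19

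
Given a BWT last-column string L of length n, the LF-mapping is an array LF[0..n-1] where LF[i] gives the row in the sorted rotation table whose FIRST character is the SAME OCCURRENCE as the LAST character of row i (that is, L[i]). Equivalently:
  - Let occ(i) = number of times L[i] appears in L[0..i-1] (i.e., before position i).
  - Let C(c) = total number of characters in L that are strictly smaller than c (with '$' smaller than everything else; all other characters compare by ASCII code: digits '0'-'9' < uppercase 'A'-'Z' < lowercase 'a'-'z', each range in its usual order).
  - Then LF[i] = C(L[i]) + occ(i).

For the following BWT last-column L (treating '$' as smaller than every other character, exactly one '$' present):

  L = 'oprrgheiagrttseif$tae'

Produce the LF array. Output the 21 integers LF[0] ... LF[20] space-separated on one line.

Char counts: '$':1, 'a':2, 'e':3, 'f':1, 'g':2, 'h':1, 'i':2, 'o':1, 'p':1, 'r':3, 's':1, 't':3
C (first-col start): C('$')=0, C('a')=1, C('e')=3, C('f')=6, C('g')=7, C('h')=9, C('i')=10, C('o')=12, C('p')=13, C('r')=14, C('s')=17, C('t')=18
L[0]='o': occ=0, LF[0]=C('o')+0=12+0=12
L[1]='p': occ=0, LF[1]=C('p')+0=13+0=13
L[2]='r': occ=0, LF[2]=C('r')+0=14+0=14
L[3]='r': occ=1, LF[3]=C('r')+1=14+1=15
L[4]='g': occ=0, LF[4]=C('g')+0=7+0=7
L[5]='h': occ=0, LF[5]=C('h')+0=9+0=9
L[6]='e': occ=0, LF[6]=C('e')+0=3+0=3
L[7]='i': occ=0, LF[7]=C('i')+0=10+0=10
L[8]='a': occ=0, LF[8]=C('a')+0=1+0=1
L[9]='g': occ=1, LF[9]=C('g')+1=7+1=8
L[10]='r': occ=2, LF[10]=C('r')+2=14+2=16
L[11]='t': occ=0, LF[11]=C('t')+0=18+0=18
L[12]='t': occ=1, LF[12]=C('t')+1=18+1=19
L[13]='s': occ=0, LF[13]=C('s')+0=17+0=17
L[14]='e': occ=1, LF[14]=C('e')+1=3+1=4
L[15]='i': occ=1, LF[15]=C('i')+1=10+1=11
L[16]='f': occ=0, LF[16]=C('f')+0=6+0=6
L[17]='$': occ=0, LF[17]=C('$')+0=0+0=0
L[18]='t': occ=2, LF[18]=C('t')+2=18+2=20
L[19]='a': occ=1, LF[19]=C('a')+1=1+1=2
L[20]='e': occ=2, LF[20]=C('e')+2=3+2=5

Answer: 12 13 14 15 7 9 3 10 1 8 16 18 19 17 4 11 6 0 20 2 5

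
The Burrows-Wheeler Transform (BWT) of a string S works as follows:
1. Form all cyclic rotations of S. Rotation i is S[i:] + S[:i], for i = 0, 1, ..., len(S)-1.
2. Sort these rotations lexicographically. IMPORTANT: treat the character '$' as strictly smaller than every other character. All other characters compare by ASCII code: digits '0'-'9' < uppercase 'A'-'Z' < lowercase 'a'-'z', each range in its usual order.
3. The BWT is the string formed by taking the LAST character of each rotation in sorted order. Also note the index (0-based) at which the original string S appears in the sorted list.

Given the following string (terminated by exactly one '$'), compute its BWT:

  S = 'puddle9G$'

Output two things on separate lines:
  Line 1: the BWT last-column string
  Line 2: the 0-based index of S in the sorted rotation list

All 9 rotations (rotation i = S[i:]+S[:i]):
  rot[0] = puddle9G$
  rot[1] = uddle9G$p
  rot[2] = ddle9G$pu
  rot[3] = dle9G$pud
  rot[4] = le9G$pudd
  rot[5] = e9G$puddl
  rot[6] = 9G$puddle
  rot[7] = G$puddle9
  rot[8] = $puddle9G
Sorted (with $ < everything):
  sorted[0] = $puddle9G  (last char: 'G')
  sorted[1] = 9G$puddle  (last char: 'e')
  sorted[2] = G$puddle9  (last char: '9')
  sorted[3] = ddle9G$pu  (last char: 'u')
  sorted[4] = dle9G$pud  (last char: 'd')
  sorted[5] = e9G$puddl  (last char: 'l')
  sorted[6] = le9G$pudd  (last char: 'd')
  sorted[7] = puddle9G$  (last char: '$')
  sorted[8] = uddle9G$p  (last char: 'p')
Last column: Ge9udld$p
Original string S is at sorted index 7

Answer: Ge9udld$p
7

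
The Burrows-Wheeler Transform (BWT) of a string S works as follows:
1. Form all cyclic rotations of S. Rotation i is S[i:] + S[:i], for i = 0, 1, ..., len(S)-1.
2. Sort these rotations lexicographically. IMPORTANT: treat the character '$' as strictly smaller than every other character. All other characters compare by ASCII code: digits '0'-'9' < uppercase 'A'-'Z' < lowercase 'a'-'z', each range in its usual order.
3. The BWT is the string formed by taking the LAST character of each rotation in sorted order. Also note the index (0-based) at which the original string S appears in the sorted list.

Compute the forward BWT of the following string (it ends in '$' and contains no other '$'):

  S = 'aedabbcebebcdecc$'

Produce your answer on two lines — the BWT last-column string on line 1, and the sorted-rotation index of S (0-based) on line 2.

All 17 rotations (rotation i = S[i:]+S[:i]):
  rot[0] = aedabbcebebcdecc$
  rot[1] = edabbcebebcdecc$a
  rot[2] = dabbcebebcdecc$ae
  rot[3] = abbcebebcdecc$aed
  rot[4] = bbcebebcdecc$aeda
  rot[5] = bcebebcdecc$aedab
  rot[6] = cebebcdecc$aedabb
  rot[7] = ebebcdecc$aedabbc
  rot[8] = bebcdecc$aedabbce
  rot[9] = ebcdecc$aedabbceb
  rot[10] = bcdecc$aedabbcebe
  rot[11] = cdecc$aedabbcebeb
  rot[12] = decc$aedabbcebebc
  rot[13] = ecc$aedabbcebebcd
  rot[14] = cc$aedabbcebebcde
  rot[15] = c$aedabbcebebcdec
  rot[16] = $aedabbcebebcdecc
Sorted (with $ < everything):
  sorted[0] = $aedabbcebebcdecc  (last char: 'c')
  sorted[1] = abbcebebcdecc$aed  (last char: 'd')
  sorted[2] = aedabbcebebcdecc$  (last char: '$')
  sorted[3] = bbcebebcdecc$aeda  (last char: 'a')
  sorted[4] = bcdecc$aedabbcebe  (last char: 'e')
  sorted[5] = bcebebcdecc$aedab  (last char: 'b')
  sorted[6] = bebcdecc$aedabbce  (last char: 'e')
  sorted[7] = c$aedabbcebebcdec  (last char: 'c')
  sorted[8] = cc$aedabbcebebcde  (last char: 'e')
  sorted[9] = cdecc$aedabbcebeb  (last char: 'b')
  sorted[10] = cebebcdecc$aedabb  (last char: 'b')
  sorted[11] = dabbcebebcdecc$ae  (last char: 'e')
  sorted[12] = decc$aedabbcebebc  (last char: 'c')
  sorted[13] = ebcdecc$aedabbceb  (last char: 'b')
  sorted[14] = ebebcdecc$aedabbc  (last char: 'c')
  sorted[15] = ecc$aedabbcebebcd  (last char: 'd')
  sorted[16] = edabbcebebcdecc$a  (last char: 'a')
Last column: cd$aebecebbecbcda
Original string S is at sorted index 2

Answer: cd$aebecebbecbcda
2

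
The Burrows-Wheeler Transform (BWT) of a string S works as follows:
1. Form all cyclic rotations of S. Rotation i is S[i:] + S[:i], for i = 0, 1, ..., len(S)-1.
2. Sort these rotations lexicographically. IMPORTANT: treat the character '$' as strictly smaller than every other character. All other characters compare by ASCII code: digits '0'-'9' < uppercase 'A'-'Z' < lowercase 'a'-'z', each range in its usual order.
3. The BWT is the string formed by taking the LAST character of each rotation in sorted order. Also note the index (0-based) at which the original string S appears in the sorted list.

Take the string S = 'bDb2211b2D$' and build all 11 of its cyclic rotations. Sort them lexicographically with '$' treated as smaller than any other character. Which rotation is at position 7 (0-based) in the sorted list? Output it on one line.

Answer: Db2211b2D$b

Derivation:
All 11 rotations (rotation i = S[i:]+S[:i]):
  rot[0] = bDb2211b2D$
  rot[1] = Db2211b2D$b
  rot[2] = b2211b2D$bD
  rot[3] = 2211b2D$bDb
  rot[4] = 211b2D$bDb2
  rot[5] = 11b2D$bDb22
  rot[6] = 1b2D$bDb221
  rot[7] = b2D$bDb2211
  rot[8] = 2D$bDb2211b
  rot[9] = D$bDb2211b2
  rot[10] = $bDb2211b2D
Sorted (with $ < everything):
  sorted[0] = $bDb2211b2D
  sorted[1] = 11b2D$bDb22
  sorted[2] = 1b2D$bDb221
  sorted[3] = 211b2D$bDb2
  sorted[4] = 2211b2D$bDb
  sorted[5] = 2D$bDb2211b
  sorted[6] = D$bDb2211b2
  sorted[7] = Db2211b2D$b
  sorted[8] = b2211b2D$bD
  sorted[9] = b2D$bDb2211
  sorted[10] = bDb2211b2D$
sorted[7] = Db2211b2D$b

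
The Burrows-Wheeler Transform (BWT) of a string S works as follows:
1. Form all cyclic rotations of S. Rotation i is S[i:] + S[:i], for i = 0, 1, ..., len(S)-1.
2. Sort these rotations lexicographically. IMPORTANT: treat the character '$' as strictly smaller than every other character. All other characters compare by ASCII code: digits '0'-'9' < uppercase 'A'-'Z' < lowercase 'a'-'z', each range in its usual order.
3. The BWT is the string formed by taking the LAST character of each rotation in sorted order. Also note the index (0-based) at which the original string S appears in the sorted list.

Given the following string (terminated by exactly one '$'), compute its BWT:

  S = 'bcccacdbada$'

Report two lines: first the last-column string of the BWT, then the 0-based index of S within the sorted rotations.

Answer: adcbd$ccbaac
5

Derivation:
All 12 rotations (rotation i = S[i:]+S[:i]):
  rot[0] = bcccacdbada$
  rot[1] = cccacdbada$b
  rot[2] = ccacdbada$bc
  rot[3] = cacdbada$bcc
  rot[4] = acdbada$bccc
  rot[5] = cdbada$bccca
  rot[6] = dbada$bcccac
  rot[7] = bada$bcccacd
  rot[8] = ada$bcccacdb
  rot[9] = da$bcccacdba
  rot[10] = a$bcccacdbad
  rot[11] = $bcccacdbada
Sorted (with $ < everything):
  sorted[0] = $bcccacdbada  (last char: 'a')
  sorted[1] = a$bcccacdbad  (last char: 'd')
  sorted[2] = acdbada$bccc  (last char: 'c')
  sorted[3] = ada$bcccacdb  (last char: 'b')
  sorted[4] = bada$bcccacd  (last char: 'd')
  sorted[5] = bcccacdbada$  (last char: '$')
  sorted[6] = cacdbada$bcc  (last char: 'c')
  sorted[7] = ccacdbada$bc  (last char: 'c')
  sorted[8] = cccacdbada$b  (last char: 'b')
  sorted[9] = cdbada$bccca  (last char: 'a')
  sorted[10] = da$bcccacdba  (last char: 'a')
  sorted[11] = dbada$bcccac  (last char: 'c')
Last column: adcbd$ccbaac
Original string S is at sorted index 5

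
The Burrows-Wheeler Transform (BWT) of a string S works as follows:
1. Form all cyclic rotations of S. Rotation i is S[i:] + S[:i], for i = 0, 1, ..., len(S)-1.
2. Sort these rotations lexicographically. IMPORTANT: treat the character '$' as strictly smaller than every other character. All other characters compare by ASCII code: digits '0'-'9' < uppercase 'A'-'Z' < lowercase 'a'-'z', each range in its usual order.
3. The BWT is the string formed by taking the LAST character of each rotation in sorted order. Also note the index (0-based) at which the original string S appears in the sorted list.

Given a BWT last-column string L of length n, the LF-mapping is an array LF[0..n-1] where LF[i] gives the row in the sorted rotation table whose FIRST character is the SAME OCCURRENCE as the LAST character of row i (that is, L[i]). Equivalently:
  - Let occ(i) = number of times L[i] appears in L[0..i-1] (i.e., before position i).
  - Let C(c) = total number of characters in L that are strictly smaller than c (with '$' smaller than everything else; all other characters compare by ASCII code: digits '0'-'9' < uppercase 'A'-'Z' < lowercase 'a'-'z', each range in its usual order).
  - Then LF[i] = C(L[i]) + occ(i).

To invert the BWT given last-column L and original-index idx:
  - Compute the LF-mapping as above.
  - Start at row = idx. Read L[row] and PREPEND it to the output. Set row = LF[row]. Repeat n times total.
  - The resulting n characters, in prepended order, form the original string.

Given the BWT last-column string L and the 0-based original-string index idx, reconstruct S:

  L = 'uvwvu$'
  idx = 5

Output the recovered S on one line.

LF mapping: 1 3 5 4 2 0
Walk LF starting at row 5, prepending L[row]:
  step 1: row=5, L[5]='$', prepend. Next row=LF[5]=0
  step 2: row=0, L[0]='u', prepend. Next row=LF[0]=1
  step 3: row=1, L[1]='v', prepend. Next row=LF[1]=3
  step 4: row=3, L[3]='v', prepend. Next row=LF[3]=4
  step 5: row=4, L[4]='u', prepend. Next row=LF[4]=2
  step 6: row=2, L[2]='w', prepend. Next row=LF[2]=5
Reversed output: wuvvu$

Answer: wuvvu$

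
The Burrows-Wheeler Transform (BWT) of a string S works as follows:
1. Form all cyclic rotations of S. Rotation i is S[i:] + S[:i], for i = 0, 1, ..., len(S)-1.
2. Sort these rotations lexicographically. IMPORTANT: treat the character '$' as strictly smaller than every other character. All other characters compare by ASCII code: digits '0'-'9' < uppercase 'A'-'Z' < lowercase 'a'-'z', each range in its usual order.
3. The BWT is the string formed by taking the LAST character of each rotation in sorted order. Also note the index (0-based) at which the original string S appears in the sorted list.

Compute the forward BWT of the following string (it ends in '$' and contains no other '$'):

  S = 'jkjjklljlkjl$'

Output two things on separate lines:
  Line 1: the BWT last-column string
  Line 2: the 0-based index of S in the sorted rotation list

Answer: lk$jkljljjljk
2

Derivation:
All 13 rotations (rotation i = S[i:]+S[:i]):
  rot[0] = jkjjklljlkjl$
  rot[1] = kjjklljlkjl$j
  rot[2] = jjklljlkjl$jk
  rot[3] = jklljlkjl$jkj
  rot[4] = klljlkjl$jkjj
  rot[5] = lljlkjl$jkjjk
  rot[6] = ljlkjl$jkjjkl
  rot[7] = jlkjl$jkjjkll
  rot[8] = lkjl$jkjjkllj
  rot[9] = kjl$jkjjklljl
  rot[10] = jl$jkjjklljlk
  rot[11] = l$jkjjklljlkj
  rot[12] = $jkjjklljlkjl
Sorted (with $ < everything):
  sorted[0] = $jkjjklljlkjl  (last char: 'l')
  sorted[1] = jjklljlkjl$jk  (last char: 'k')
  sorted[2] = jkjjklljlkjl$  (last char: '$')
  sorted[3] = jklljlkjl$jkj  (last char: 'j')
  sorted[4] = jl$jkjjklljlk  (last char: 'k')
  sorted[5] = jlkjl$jkjjkll  (last char: 'l')
  sorted[6] = kjjklljlkjl$j  (last char: 'j')
  sorted[7] = kjl$jkjjklljl  (last char: 'l')
  sorted[8] = klljlkjl$jkjj  (last char: 'j')
  sorted[9] = l$jkjjklljlkj  (last char: 'j')
  sorted[10] = ljlkjl$jkjjkl  (last char: 'l')
  sorted[11] = lkjl$jkjjkllj  (last char: 'j')
  sorted[12] = lljlkjl$jkjjk  (last char: 'k')
Last column: lk$jkljljjljk
Original string S is at sorted index 2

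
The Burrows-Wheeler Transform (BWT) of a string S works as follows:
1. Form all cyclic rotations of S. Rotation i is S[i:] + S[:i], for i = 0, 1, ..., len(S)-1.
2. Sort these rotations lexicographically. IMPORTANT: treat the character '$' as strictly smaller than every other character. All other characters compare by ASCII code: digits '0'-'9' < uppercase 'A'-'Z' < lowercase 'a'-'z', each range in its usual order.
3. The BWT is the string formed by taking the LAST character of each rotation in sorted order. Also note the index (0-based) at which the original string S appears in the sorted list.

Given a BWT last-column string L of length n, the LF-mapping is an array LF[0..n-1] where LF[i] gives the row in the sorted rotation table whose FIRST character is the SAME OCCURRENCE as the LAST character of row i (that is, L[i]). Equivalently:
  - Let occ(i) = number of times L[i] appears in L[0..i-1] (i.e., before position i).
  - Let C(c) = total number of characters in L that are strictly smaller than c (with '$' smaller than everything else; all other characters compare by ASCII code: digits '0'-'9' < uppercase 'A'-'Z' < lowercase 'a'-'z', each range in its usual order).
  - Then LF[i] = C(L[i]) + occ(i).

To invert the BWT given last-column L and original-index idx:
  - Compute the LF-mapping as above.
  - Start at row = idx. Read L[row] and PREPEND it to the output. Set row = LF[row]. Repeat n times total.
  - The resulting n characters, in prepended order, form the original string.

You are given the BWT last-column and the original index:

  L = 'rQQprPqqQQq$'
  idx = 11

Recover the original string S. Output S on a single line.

LF mapping: 10 2 3 6 11 1 7 8 4 5 9 0
Walk LF starting at row 11, prepending L[row]:
  step 1: row=11, L[11]='$', prepend. Next row=LF[11]=0
  step 2: row=0, L[0]='r', prepend. Next row=LF[0]=10
  step 3: row=10, L[10]='q', prepend. Next row=LF[10]=9
  step 4: row=9, L[9]='Q', prepend. Next row=LF[9]=5
  step 5: row=5, L[5]='P', prepend. Next row=LF[5]=1
  step 6: row=1, L[1]='Q', prepend. Next row=LF[1]=2
  step 7: row=2, L[2]='Q', prepend. Next row=LF[2]=3
  step 8: row=3, L[3]='p', prepend. Next row=LF[3]=6
  step 9: row=6, L[6]='q', prepend. Next row=LF[6]=7
  step 10: row=7, L[7]='q', prepend. Next row=LF[7]=8
  step 11: row=8, L[8]='Q', prepend. Next row=LF[8]=4
  step 12: row=4, L[4]='r', prepend. Next row=LF[4]=11
Reversed output: rQqqpQQPQqr$

Answer: rQqqpQQPQqr$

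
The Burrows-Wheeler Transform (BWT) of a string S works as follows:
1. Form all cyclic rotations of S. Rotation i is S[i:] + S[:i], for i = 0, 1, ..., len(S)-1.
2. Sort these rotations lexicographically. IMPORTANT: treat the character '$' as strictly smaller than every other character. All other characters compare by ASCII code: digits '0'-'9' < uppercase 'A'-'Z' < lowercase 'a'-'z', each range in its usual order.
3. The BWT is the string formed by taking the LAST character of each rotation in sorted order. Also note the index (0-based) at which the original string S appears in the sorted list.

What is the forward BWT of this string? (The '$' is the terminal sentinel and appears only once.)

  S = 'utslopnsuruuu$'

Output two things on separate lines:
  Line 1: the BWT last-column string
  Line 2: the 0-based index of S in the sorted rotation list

Answer: usploutnuus$ur
11

Derivation:
All 14 rotations (rotation i = S[i:]+S[:i]):
  rot[0] = utslopnsuruuu$
  rot[1] = tslopnsuruuu$u
  rot[2] = slopnsuruuu$ut
  rot[3] = lopnsuruuu$uts
  rot[4] = opnsuruuu$utsl
  rot[5] = pnsuruuu$utslo
  rot[6] = nsuruuu$utslop
  rot[7] = suruuu$utslopn
  rot[8] = uruuu$utslopns
  rot[9] = ruuu$utslopnsu
  rot[10] = uuu$utslopnsur
  rot[11] = uu$utslopnsuru
  rot[12] = u$utslopnsuruu
  rot[13] = $utslopnsuruuu
Sorted (with $ < everything):
  sorted[0] = $utslopnsuruuu  (last char: 'u')
  sorted[1] = lopnsuruuu$uts  (last char: 's')
  sorted[2] = nsuruuu$utslop  (last char: 'p')
  sorted[3] = opnsuruuu$utsl  (last char: 'l')
  sorted[4] = pnsuruuu$utslo  (last char: 'o')
  sorted[5] = ruuu$utslopnsu  (last char: 'u')
  sorted[6] = slopnsuruuu$ut  (last char: 't')
  sorted[7] = suruuu$utslopn  (last char: 'n')
  sorted[8] = tslopnsuruuu$u  (last char: 'u')
  sorted[9] = u$utslopnsuruu  (last char: 'u')
  sorted[10] = uruuu$utslopns  (last char: 's')
  sorted[11] = utslopnsuruuu$  (last char: '$')
  sorted[12] = uu$utslopnsuru  (last char: 'u')
  sorted[13] = uuu$utslopnsur  (last char: 'r')
Last column: usploutnuus$ur
Original string S is at sorted index 11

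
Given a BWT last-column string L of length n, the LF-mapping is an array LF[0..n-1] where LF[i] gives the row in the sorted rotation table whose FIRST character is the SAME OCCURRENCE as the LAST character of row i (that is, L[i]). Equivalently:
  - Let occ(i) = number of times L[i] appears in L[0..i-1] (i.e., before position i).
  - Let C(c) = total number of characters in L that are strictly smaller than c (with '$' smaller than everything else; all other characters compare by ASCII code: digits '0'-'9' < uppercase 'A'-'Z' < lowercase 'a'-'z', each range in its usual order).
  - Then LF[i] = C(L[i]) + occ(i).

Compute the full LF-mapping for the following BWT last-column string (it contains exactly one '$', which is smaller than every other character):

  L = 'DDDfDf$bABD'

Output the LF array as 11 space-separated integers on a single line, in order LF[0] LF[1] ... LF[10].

Answer: 3 4 5 9 6 10 0 8 1 2 7

Derivation:
Char counts: '$':1, 'A':1, 'B':1, 'D':5, 'b':1, 'f':2
C (first-col start): C('$')=0, C('A')=1, C('B')=2, C('D')=3, C('b')=8, C('f')=9
L[0]='D': occ=0, LF[0]=C('D')+0=3+0=3
L[1]='D': occ=1, LF[1]=C('D')+1=3+1=4
L[2]='D': occ=2, LF[2]=C('D')+2=3+2=5
L[3]='f': occ=0, LF[3]=C('f')+0=9+0=9
L[4]='D': occ=3, LF[4]=C('D')+3=3+3=6
L[5]='f': occ=1, LF[5]=C('f')+1=9+1=10
L[6]='$': occ=0, LF[6]=C('$')+0=0+0=0
L[7]='b': occ=0, LF[7]=C('b')+0=8+0=8
L[8]='A': occ=0, LF[8]=C('A')+0=1+0=1
L[9]='B': occ=0, LF[9]=C('B')+0=2+0=2
L[10]='D': occ=4, LF[10]=C('D')+4=3+4=7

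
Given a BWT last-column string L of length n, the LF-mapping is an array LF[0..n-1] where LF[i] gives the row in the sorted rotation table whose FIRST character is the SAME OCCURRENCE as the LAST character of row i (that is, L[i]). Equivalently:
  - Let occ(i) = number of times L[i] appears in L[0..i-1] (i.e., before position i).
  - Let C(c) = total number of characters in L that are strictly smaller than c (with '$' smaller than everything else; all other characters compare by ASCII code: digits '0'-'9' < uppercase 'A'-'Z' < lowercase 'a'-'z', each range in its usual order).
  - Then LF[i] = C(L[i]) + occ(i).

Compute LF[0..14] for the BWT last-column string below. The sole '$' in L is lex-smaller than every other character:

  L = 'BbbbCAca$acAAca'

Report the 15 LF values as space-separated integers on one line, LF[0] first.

Char counts: '$':1, 'A':3, 'B':1, 'C':1, 'a':3, 'b':3, 'c':3
C (first-col start): C('$')=0, C('A')=1, C('B')=4, C('C')=5, C('a')=6, C('b')=9, C('c')=12
L[0]='B': occ=0, LF[0]=C('B')+0=4+0=4
L[1]='b': occ=0, LF[1]=C('b')+0=9+0=9
L[2]='b': occ=1, LF[2]=C('b')+1=9+1=10
L[3]='b': occ=2, LF[3]=C('b')+2=9+2=11
L[4]='C': occ=0, LF[4]=C('C')+0=5+0=5
L[5]='A': occ=0, LF[5]=C('A')+0=1+0=1
L[6]='c': occ=0, LF[6]=C('c')+0=12+0=12
L[7]='a': occ=0, LF[7]=C('a')+0=6+0=6
L[8]='$': occ=0, LF[8]=C('$')+0=0+0=0
L[9]='a': occ=1, LF[9]=C('a')+1=6+1=7
L[10]='c': occ=1, LF[10]=C('c')+1=12+1=13
L[11]='A': occ=1, LF[11]=C('A')+1=1+1=2
L[12]='A': occ=2, LF[12]=C('A')+2=1+2=3
L[13]='c': occ=2, LF[13]=C('c')+2=12+2=14
L[14]='a': occ=2, LF[14]=C('a')+2=6+2=8

Answer: 4 9 10 11 5 1 12 6 0 7 13 2 3 14 8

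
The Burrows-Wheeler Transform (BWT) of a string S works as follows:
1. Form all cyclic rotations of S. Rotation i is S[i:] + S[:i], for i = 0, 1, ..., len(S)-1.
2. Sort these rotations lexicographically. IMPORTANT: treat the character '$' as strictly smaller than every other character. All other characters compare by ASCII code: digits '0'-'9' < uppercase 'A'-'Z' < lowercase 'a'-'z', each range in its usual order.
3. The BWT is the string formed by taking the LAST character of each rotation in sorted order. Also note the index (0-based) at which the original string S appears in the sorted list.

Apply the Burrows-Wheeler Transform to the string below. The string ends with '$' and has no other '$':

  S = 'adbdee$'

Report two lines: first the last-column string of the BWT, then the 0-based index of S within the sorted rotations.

Answer: e$dabed
1

Derivation:
All 7 rotations (rotation i = S[i:]+S[:i]):
  rot[0] = adbdee$
  rot[1] = dbdee$a
  rot[2] = bdee$ad
  rot[3] = dee$adb
  rot[4] = ee$adbd
  rot[5] = e$adbde
  rot[6] = $adbdee
Sorted (with $ < everything):
  sorted[0] = $adbdee  (last char: 'e')
  sorted[1] = adbdee$  (last char: '$')
  sorted[2] = bdee$ad  (last char: 'd')
  sorted[3] = dbdee$a  (last char: 'a')
  sorted[4] = dee$adb  (last char: 'b')
  sorted[5] = e$adbde  (last char: 'e')
  sorted[6] = ee$adbd  (last char: 'd')
Last column: e$dabed
Original string S is at sorted index 1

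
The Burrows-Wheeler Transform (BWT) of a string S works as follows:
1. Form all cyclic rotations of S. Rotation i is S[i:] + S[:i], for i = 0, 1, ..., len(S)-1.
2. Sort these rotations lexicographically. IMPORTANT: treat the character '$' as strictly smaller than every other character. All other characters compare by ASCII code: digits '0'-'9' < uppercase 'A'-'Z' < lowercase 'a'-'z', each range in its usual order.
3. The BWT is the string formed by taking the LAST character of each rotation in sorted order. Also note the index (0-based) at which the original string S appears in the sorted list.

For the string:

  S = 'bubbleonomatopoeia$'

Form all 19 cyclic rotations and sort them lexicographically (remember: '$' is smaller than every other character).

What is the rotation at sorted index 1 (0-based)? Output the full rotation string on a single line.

Answer: a$bubbleonomatopoei

Derivation:
All 19 rotations (rotation i = S[i:]+S[:i]):
  rot[0] = bubbleonomatopoeia$
  rot[1] = ubbleonomatopoeia$b
  rot[2] = bbleonomatopoeia$bu
  rot[3] = bleonomatopoeia$bub
  rot[4] = leonomatopoeia$bubb
  rot[5] = eonomatopoeia$bubbl
  rot[6] = onomatopoeia$bubble
  rot[7] = nomatopoeia$bubbleo
  rot[8] = omatopoeia$bubbleon
  rot[9] = matopoeia$bubbleono
  rot[10] = atopoeia$bubbleonom
  rot[11] = topoeia$bubbleonoma
  rot[12] = opoeia$bubbleonomat
  rot[13] = poeia$bubbleonomato
  rot[14] = oeia$bubbleonomatop
  rot[15] = eia$bubbleonomatopo
  rot[16] = ia$bubbleonomatopoe
  rot[17] = a$bubbleonomatopoei
  rot[18] = $bubbleonomatopoeia
Sorted (with $ < everything):
  sorted[0] = $bubbleonomatopoeia
  sorted[1] = a$bubbleonomatopoei
  sorted[2] = atopoeia$bubbleonom
  sorted[3] = bbleonomatopoeia$bu
  sorted[4] = bleonomatopoeia$bub
  sorted[5] = bubbleonomatopoeia$
  sorted[6] = eia$bubbleonomatopo
  sorted[7] = eonomatopoeia$bubbl
  sorted[8] = ia$bubbleonomatopoe
  sorted[9] = leonomatopoeia$bubb
  sorted[10] = matopoeia$bubbleono
  sorted[11] = nomatopoeia$bubbleo
  sorted[12] = oeia$bubbleonomatop
  sorted[13] = omatopoeia$bubbleon
  sorted[14] = onomatopoeia$bubble
  sorted[15] = opoeia$bubbleonomat
  sorted[16] = poeia$bubbleonomato
  sorted[17] = topoeia$bubbleonoma
  sorted[18] = ubbleonomatopoeia$b
sorted[1] = a$bubbleonomatopoei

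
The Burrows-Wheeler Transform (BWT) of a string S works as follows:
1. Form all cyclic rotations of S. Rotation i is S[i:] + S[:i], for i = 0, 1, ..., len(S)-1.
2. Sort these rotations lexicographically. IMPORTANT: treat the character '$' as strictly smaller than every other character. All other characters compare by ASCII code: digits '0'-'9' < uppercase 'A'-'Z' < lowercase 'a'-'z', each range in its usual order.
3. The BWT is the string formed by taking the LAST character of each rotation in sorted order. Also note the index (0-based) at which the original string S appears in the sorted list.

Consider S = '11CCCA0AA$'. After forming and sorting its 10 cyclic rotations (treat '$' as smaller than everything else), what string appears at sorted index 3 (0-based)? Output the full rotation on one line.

All 10 rotations (rotation i = S[i:]+S[:i]):
  rot[0] = 11CCCA0AA$
  rot[1] = 1CCCA0AA$1
  rot[2] = CCCA0AA$11
  rot[3] = CCA0AA$11C
  rot[4] = CA0AA$11CC
  rot[5] = A0AA$11CCC
  rot[6] = 0AA$11CCCA
  rot[7] = AA$11CCCA0
  rot[8] = A$11CCCA0A
  rot[9] = $11CCCA0AA
Sorted (with $ < everything):
  sorted[0] = $11CCCA0AA
  sorted[1] = 0AA$11CCCA
  sorted[2] = 11CCCA0AA$
  sorted[3] = 1CCCA0AA$1
  sorted[4] = A$11CCCA0A
  sorted[5] = A0AA$11CCC
  sorted[6] = AA$11CCCA0
  sorted[7] = CA0AA$11CC
  sorted[8] = CCA0AA$11C
  sorted[9] = CCCA0AA$11
sorted[3] = 1CCCA0AA$1

Answer: 1CCCA0AA$1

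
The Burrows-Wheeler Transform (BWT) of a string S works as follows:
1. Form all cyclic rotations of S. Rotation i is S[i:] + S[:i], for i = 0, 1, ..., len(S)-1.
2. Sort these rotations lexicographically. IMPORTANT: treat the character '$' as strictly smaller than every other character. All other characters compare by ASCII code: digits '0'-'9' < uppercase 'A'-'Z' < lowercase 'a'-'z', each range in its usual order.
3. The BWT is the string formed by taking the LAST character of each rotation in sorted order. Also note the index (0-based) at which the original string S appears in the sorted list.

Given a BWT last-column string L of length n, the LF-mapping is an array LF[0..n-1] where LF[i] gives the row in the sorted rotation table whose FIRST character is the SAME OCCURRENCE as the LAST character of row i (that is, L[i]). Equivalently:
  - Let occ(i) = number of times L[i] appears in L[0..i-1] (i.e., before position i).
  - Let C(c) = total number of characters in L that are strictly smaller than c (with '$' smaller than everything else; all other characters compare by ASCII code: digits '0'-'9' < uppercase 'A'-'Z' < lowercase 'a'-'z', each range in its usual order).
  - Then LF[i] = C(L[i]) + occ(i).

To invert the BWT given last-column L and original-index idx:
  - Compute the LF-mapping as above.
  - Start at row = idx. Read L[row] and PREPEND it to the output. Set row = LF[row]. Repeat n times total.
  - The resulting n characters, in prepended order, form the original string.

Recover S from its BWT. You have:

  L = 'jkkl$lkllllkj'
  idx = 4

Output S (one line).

Answer: kjlllkklllkj$

Derivation:
LF mapping: 1 3 4 7 0 8 5 9 10 11 12 6 2
Walk LF starting at row 4, prepending L[row]:
  step 1: row=4, L[4]='$', prepend. Next row=LF[4]=0
  step 2: row=0, L[0]='j', prepend. Next row=LF[0]=1
  step 3: row=1, L[1]='k', prepend. Next row=LF[1]=3
  step 4: row=3, L[3]='l', prepend. Next row=LF[3]=7
  step 5: row=7, L[7]='l', prepend. Next row=LF[7]=9
  step 6: row=9, L[9]='l', prepend. Next row=LF[9]=11
  step 7: row=11, L[11]='k', prepend. Next row=LF[11]=6
  step 8: row=6, L[6]='k', prepend. Next row=LF[6]=5
  step 9: row=5, L[5]='l', prepend. Next row=LF[5]=8
  step 10: row=8, L[8]='l', prepend. Next row=LF[8]=10
  step 11: row=10, L[10]='l', prepend. Next row=LF[10]=12
  step 12: row=12, L[12]='j', prepend. Next row=LF[12]=2
  step 13: row=2, L[2]='k', prepend. Next row=LF[2]=4
Reversed output: kjlllkklllkj$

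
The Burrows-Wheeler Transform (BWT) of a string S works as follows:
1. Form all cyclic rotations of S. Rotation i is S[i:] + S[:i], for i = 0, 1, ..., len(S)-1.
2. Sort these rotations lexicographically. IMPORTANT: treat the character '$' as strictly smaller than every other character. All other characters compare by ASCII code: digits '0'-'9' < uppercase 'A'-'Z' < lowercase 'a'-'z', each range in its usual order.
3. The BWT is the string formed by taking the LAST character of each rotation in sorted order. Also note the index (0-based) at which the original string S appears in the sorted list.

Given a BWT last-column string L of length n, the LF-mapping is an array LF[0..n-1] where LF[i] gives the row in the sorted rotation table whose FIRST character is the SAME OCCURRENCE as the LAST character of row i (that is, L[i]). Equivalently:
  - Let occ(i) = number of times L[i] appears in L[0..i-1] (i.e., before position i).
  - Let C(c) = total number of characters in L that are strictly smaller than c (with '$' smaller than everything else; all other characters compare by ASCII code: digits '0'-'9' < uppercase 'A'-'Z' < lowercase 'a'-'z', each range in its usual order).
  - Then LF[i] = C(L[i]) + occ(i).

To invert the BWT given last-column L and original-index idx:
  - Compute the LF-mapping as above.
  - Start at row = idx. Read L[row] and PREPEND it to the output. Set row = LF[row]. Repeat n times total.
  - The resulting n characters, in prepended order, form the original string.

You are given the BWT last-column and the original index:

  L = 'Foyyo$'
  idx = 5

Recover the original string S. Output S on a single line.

LF mapping: 1 2 4 5 3 0
Walk LF starting at row 5, prepending L[row]:
  step 1: row=5, L[5]='$', prepend. Next row=LF[5]=0
  step 2: row=0, L[0]='F', prepend. Next row=LF[0]=1
  step 3: row=1, L[1]='o', prepend. Next row=LF[1]=2
  step 4: row=2, L[2]='y', prepend. Next row=LF[2]=4
  step 5: row=4, L[4]='o', prepend. Next row=LF[4]=3
  step 6: row=3, L[3]='y', prepend. Next row=LF[3]=5
Reversed output: yoyoF$

Answer: yoyoF$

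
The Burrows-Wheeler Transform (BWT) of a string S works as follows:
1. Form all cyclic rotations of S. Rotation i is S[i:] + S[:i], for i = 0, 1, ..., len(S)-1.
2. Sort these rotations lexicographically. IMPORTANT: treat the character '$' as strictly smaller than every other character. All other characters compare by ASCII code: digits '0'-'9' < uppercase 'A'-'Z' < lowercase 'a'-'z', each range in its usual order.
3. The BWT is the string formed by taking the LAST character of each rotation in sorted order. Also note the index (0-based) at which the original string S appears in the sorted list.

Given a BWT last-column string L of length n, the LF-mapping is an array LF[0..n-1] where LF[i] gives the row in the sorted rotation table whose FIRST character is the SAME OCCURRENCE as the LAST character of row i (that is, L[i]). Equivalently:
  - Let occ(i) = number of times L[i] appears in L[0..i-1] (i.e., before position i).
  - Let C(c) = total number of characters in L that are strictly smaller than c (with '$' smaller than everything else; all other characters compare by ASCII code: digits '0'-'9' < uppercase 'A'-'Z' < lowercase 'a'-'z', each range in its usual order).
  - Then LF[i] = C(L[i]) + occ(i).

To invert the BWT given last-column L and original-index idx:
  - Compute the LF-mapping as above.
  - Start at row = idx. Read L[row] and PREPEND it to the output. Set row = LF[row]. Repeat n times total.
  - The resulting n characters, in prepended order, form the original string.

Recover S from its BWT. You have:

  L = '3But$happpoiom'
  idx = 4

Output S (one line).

Answer: hippopotamuB3$

Derivation:
LF mapping: 1 2 13 12 0 4 3 9 10 11 7 5 8 6
Walk LF starting at row 4, prepending L[row]:
  step 1: row=4, L[4]='$', prepend. Next row=LF[4]=0
  step 2: row=0, L[0]='3', prepend. Next row=LF[0]=1
  step 3: row=1, L[1]='B', prepend. Next row=LF[1]=2
  step 4: row=2, L[2]='u', prepend. Next row=LF[2]=13
  step 5: row=13, L[13]='m', prepend. Next row=LF[13]=6
  step 6: row=6, L[6]='a', prepend. Next row=LF[6]=3
  step 7: row=3, L[3]='t', prepend. Next row=LF[3]=12
  step 8: row=12, L[12]='o', prepend. Next row=LF[12]=8
  step 9: row=8, L[8]='p', prepend. Next row=LF[8]=10
  step 10: row=10, L[10]='o', prepend. Next row=LF[10]=7
  step 11: row=7, L[7]='p', prepend. Next row=LF[7]=9
  step 12: row=9, L[9]='p', prepend. Next row=LF[9]=11
  step 13: row=11, L[11]='i', prepend. Next row=LF[11]=5
  step 14: row=5, L[5]='h', prepend. Next row=LF[5]=4
Reversed output: hippopotamuB3$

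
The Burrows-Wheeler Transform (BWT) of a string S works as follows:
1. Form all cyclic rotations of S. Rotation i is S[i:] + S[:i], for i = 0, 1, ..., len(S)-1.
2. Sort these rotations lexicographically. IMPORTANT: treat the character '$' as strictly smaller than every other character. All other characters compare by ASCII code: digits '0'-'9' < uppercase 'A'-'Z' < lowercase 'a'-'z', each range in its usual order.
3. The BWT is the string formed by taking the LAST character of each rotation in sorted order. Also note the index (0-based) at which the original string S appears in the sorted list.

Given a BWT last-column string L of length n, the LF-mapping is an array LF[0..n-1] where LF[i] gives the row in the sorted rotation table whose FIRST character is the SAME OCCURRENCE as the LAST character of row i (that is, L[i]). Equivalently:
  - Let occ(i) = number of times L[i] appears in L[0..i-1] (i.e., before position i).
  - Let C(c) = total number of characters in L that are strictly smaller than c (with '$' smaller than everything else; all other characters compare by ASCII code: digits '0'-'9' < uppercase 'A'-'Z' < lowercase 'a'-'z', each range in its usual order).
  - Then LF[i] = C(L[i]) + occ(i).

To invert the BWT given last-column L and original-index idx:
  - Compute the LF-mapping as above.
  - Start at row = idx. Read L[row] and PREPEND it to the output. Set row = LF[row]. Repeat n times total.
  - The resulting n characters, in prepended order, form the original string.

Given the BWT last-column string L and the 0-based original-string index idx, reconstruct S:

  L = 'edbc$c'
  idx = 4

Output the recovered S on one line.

LF mapping: 5 4 1 2 0 3
Walk LF starting at row 4, prepending L[row]:
  step 1: row=4, L[4]='$', prepend. Next row=LF[4]=0
  step 2: row=0, L[0]='e', prepend. Next row=LF[0]=5
  step 3: row=5, L[5]='c', prepend. Next row=LF[5]=3
  step 4: row=3, L[3]='c', prepend. Next row=LF[3]=2
  step 5: row=2, L[2]='b', prepend. Next row=LF[2]=1
  step 6: row=1, L[1]='d', prepend. Next row=LF[1]=4
Reversed output: dbcce$

Answer: dbcce$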